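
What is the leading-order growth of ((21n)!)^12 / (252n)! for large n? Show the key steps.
((21n)!)^12/(252n)! ~ ((2π·21n)^(11/2) / sqrt(12)) · 12^(−12·21n)  →  0

Write N = 21n. Stirling: N! ~ sqrt(2π N)(N/e)^N and (12N)! ~ sqrt(2π·12N)·(12N/e)^(12N).
  (N!)^12/(12N)! ~ (2π N)^(12/2) (N/e)^(12N) / [sqrt(2π·12N) (12N/e)^(12N)]
     = (2π N)^(12/2) / sqrt(2π·12N) · (N/(12N))^(12N)
     = (2π N)^((12−1)/2) / sqrt(12) · 12^(−12N).
Since 12^12 > 1, the factor 12^(−12N) decays exponentially, so the ratio → 0. Substituting N = 21n gives the stated form.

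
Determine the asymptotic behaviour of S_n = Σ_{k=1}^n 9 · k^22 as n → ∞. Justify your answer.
S_n ~ 9 · n^23 / 23

By integral comparison (Euler-Maclaurin), Σ_{k=1}^n 9 · k^22 = 9 · ∫_0^n x^22 dx + O(n^22) = 9 · n^23/23 + O(n^22). (Equivalently, Faulhaber's formula gives the same leading term.)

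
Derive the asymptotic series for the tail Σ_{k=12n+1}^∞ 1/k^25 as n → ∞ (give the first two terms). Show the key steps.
Σ_{k>12n} 1/k^25 = 1/(24 · (12n)^24) − 1/(2 · (12n)^25) + O(1/(12n)^26)

Compare to the integral: ∫_{12n}^∞ x^(−25) dx = [−x^(−24)/24]_{12n}^∞ = 1/((25−1)·(12n)^24). The Euler-Maclaurin correction adds −f(12n)/2 = −1/(2·(12n)^25). Euler-Maclaurin then gives
  Σ_{k>12n} 1/k^25 = ∫_{12n}^∞ dx/x^25 − 1/(2·(12n)^25) + O(1/(12n)^26).
(Equivalently this is ζ(25) − Σ_{k≤12n} 1/k^25.)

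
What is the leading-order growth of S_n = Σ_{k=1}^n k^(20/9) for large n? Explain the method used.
S_n ~ (9/29) · n^(29/9)

Integral comparison: Σ_{k=1}^n k^(20/9) = ∫_0^n x^(20/9) dx + O(n^(20/9)). The integral is n^(1 + 20/9) / (1 + 20/9) = n^((20+9)/9) / ((20+9)/9) = (9/29) · n^(29/9).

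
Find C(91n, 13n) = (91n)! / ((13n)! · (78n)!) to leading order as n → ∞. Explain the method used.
C(91n, 13n) ~ (823543/46656)^(13n) · sqrt(7/(12π·13n))

Write N = 13n. Apply Stirling to each factorial:
  (7N)! ~ sqrt(2π·7N) · (7N/e)^(7N),
  N! ~ sqrt(2π N) · (N/e)^N,
  (6N)! ~ sqrt(2π·6N) · (6N/e)^(6N).
The exponential factors combine to (7N)^(7N) / (N^N · (6N)^(6N)) = 7^(7N)/6^(6N) = (7^7/6^6)^N = (823543/46656)^N.
The square-root prefactors combine to sqrt(2π·7N) / (sqrt(2π N)·sqrt(2π·6N)) = sqrt(7 / (2π·6·N)) = sqrt(7/(12π·13n)).
Substituting N = 13n: C(91n, 13n) ~ (823543/46656)^(13n) · sqrt(7/(12π·13n)).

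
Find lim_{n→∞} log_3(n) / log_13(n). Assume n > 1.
lim = ln(13) / ln(3) = log_3(13)

Change of base: log_3(n) = ln n / ln 3 and log_13(n) = ln n / ln 13. The ratio is (ln n / ln 3) · (ln 13 / ln n) = ln 13 / ln 3, a constant independent of n. So the limit is ln 13 / ln 3 = log_3(13).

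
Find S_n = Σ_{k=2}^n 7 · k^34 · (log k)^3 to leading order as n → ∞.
S_n ~ n^35 · (log n)^3 / 5

By integral comparison, S_n = ∫_1^n 7 · x^34 · (log x)^3 dx + O(n^34 · (log n)^3). For the integral, the leading term of ∫_1^n x^34 (log x)^3 dx is n^35/35 · (log n)^3 (by repeated integration by parts; each step lowers the log-exponent and produces a relatively O(1/log n) correction). Hence S_n ~ n^35 · (log n)^3 / 5.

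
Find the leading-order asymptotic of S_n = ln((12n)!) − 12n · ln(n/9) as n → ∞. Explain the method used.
S_n ~ 12n · (ln 108 − 1) + O(ln n)

Stirling: ln((12n)!) = 12n ln(12n) − 12n + O(ln n).
  S_n = 12n ln(12n) − 12n − 12n ln(n/9) + O(ln n)
      = 12n ln(12n) − 12n ln n + 12n ln 9 − 12n + O(ln n)
      = 12n ln 12 + 12n ln 9 − 12n + O(ln n)
      = 12n (ln 108 − 1) + O(ln n).
Numerically ln(108) − 1 ≈ 3.6821.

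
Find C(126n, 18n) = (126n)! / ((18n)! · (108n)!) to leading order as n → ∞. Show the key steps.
C(126n, 18n) ~ (823543/46656)^(18n) · sqrt(7/(12π·18n))

Write N = 18n. Apply Stirling to each factorial:
  (7N)! ~ sqrt(2π·7N) · (7N/e)^(7N),
  N! ~ sqrt(2π N) · (N/e)^N,
  (6N)! ~ sqrt(2π·6N) · (6N/e)^(6N).
The exponential factors combine to (7N)^(7N) / (N^N · (6N)^(6N)) = 7^(7N)/6^(6N) = (7^7/6^6)^N = (823543/46656)^N.
The square-root prefactors combine to sqrt(2π·7N) / (sqrt(2π N)·sqrt(2π·6N)) = sqrt(7 / (2π·6·N)) = sqrt(7/(12π·18n)).
Substituting N = 18n: C(126n, 18n) ~ (823543/46656)^(18n) · sqrt(7/(12π·18n)).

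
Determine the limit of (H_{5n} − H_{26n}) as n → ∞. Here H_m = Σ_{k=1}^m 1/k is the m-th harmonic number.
lim = ln(5/26)

Euler-Maclaurin gives H_m = ln m + γ + 1/(2m) + O(1/m^2). The γ and O(1/m) terms cancel in the difference:
  H_{5n} − H_{26n} = ln(5n) − ln(26n) + O(1/n) = ln(5/26) + O(1/n).
Hence the limit is ln(5/26).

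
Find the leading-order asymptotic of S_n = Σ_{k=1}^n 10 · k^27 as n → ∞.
S_n ~ 5 · n^28 / 14

By integral comparison (Euler-Maclaurin), Σ_{k=1}^n 10 · k^27 = 10 · ∫_0^n x^27 dx + O(n^27) = 10 · n^28/28 = 5 · n^28 / 14 + O(n^27). (Equivalently, Faulhaber's formula gives the same leading term.)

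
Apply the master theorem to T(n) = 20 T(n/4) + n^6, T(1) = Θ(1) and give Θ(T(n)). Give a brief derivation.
T(n) = Θ(n^6)

log_4 20 ≈ 2.161. f(n) = n^6 dominates n^(log_4 20) since 6 > 2.161, and the regularity condition a·f(n/b) = 20·(n/4)^6 = (20/4096)·n^6 ≤ c·f(n) holds with c = 20/4096 ≈ 0.00488 < 1. So this is Case 3: T(n) = Θ(f(n)) = Θ(n^6).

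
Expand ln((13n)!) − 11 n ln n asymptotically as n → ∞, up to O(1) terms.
ln((13n)!) − 11 n ln n = 2 n ln n + 13(ln 13 − 1) n + (1/2) ln(2π·13n) + O(1/n)

Stirling: ln((13n)!) = 13n ln(13n) − 13n + (1/2) ln(2π·13n) + O(1/n).
Expand 13n ln(13n) = 13n (ln n + ln 13) = 13n ln n + 13n ln 13.
Subtract 11n ln n: leading term is (13 − 11) n ln n = 2 n ln n. The next term is 13n ln 13 − 13n = 13(ln 13 − 1) n. Then the (1/2) ln(2π·13n) correction.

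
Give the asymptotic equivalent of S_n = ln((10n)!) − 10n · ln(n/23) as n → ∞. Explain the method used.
S_n ~ 10n · (ln 230 − 1) + O(ln n)

Stirling: ln((10n)!) = 10n ln(10n) − 10n + O(ln n).
  S_n = 10n ln(10n) − 10n − 10n ln(n/23) + O(ln n)
      = 10n ln(10n) − 10n ln n + 10n ln 23 − 10n + O(ln n)
      = 10n ln 10 + 10n ln 23 − 10n + O(ln n)
      = 10n (ln 230 − 1) + O(ln n).
Numerically ln(230) − 1 ≈ 4.4381.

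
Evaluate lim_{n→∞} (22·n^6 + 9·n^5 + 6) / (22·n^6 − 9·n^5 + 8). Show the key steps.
lim = 22/22 = 1

For large n the leading n^6 terms dominate both numerator and denominator. Dividing top and bottom by n^6, every other term tends to 0, leaving 22/22 = 1.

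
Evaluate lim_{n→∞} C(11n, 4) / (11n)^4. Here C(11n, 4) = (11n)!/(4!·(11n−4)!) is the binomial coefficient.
lim = 1/4! = 1/24

With N = 11n → ∞: C(N, 4) / N^4 = [N(N−1)…(N−3)] / (4! · N^4) = (1/4!) · 1 · (1 − 1/(11n)) · (1 − 2/(11n)) · (1 − 3/(11n)). Each factor → 1 as N → ∞, so the limit is 1/4! = 1/24.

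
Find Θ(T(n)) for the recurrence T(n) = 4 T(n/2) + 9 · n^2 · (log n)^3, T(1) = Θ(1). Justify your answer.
T(n) = Θ(n^2 · (log n)^4)

Here log_2 4 = 2 and f(n) = 9 · n^2 · (log n)^3 = Θ(n^(log_2 4) · (log n)^3). This is the extended Case 2 of the master theorem (f matches the critical exponent up to log factors), giving T(n) = Θ(n^(log_2 4) · (log n)^(3+1)) = Θ(n^2 · (log n)^4).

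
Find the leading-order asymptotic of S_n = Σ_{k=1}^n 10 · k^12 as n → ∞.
S_n ~ 10 · n^13 / 13

By integral comparison (Euler-Maclaurin), Σ_{k=1}^n 10 · k^12 = 10 · ∫_0^n x^12 dx + O(n^12) = 10 · n^13/13 + O(n^12). (Equivalently, Faulhaber's formula gives the same leading term.)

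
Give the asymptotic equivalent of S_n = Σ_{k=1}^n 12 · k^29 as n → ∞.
S_n ~ 2 · n^30 / 5

By integral comparison (Euler-Maclaurin), Σ_{k=1}^n 12 · k^29 = 12 · ∫_0^n x^29 dx + O(n^29) = 12 · n^30/30 = 2 · n^30 / 5 + O(n^29). (Equivalently, Faulhaber's formula gives the same leading term.)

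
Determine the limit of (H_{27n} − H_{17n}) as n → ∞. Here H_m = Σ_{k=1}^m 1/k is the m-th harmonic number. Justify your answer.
lim = ln(27/17)

Euler-Maclaurin gives H_m = ln m + γ + 1/(2m) + O(1/m^2). The γ and O(1/m) terms cancel in the difference:
  H_{27n} − H_{17n} = ln(27n) − ln(17n) + O(1/n) = ln(27/17) + O(1/n).
Hence the limit is ln(27/17).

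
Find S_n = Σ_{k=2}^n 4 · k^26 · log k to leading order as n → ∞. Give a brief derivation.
S_n ~ 4 · n^27 log n / 27 − 4 · n^27 / 729

By integral comparison, S_n = ∫_1^n 4 · x^26 · log x dx + O(n^26 · log n). For the integral, ∫ x^26 log x dx = n^27 log n / 27 − n^27/729 (integration by parts). Hence S_n ~ 4 · n^27 log n / 27 − 4 · n^27 / 729.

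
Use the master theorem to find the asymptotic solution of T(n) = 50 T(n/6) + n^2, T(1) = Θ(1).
T(n) = Θ(n^(log_6 50))

Master theorem: compare f(n) = n^2 to n^(log_6 50) where log_6 50 ≈ 2.183. Since 2 < log_6 50, we have f(n) = O(n^(log_6 50 − ε)) for some ε > 0 — Case 1. Hence T(n) = Θ(n^(log_6 50)).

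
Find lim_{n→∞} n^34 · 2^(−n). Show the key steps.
lim = 0

Exponentials with base > 1 dominate every fixed polynomial: for any fixed c, n^c / 2^n → 0 as n → ∞ (e.g. by the ratio test, or by writing 2^n = e^(n ln 2) and noting e^(n ln 2) / n^c → ∞). Hence n^34 · 2^(−n) = n^34 / 2^n → 0.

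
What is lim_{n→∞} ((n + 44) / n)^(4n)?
lim = e^176

Rewrite as (1 + 44/n)^(4n). By the standard limit (1 + x/n)^n → e^x, we have (1 + 44/n)^n → e^44, and raising to the 4th power gives e^176.
More precisely, ln[(1 + 44/n)^(4n)] = 4n · ln(1 + 44/n) = 4n · (44/n + O(1/n^2)) = 176 + O(1/n) → 176.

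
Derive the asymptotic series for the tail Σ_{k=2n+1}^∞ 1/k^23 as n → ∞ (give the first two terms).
Σ_{k>2n} 1/k^23 = 1/(22 · (2n)^22) − 1/(2 · (2n)^23) + O(1/(2n)^24)

Compare to the integral: ∫_{2n}^∞ x^(−23) dx = [−x^(−22)/22]_{2n}^∞ = 1/((23−1)·(2n)^22). The Euler-Maclaurin correction adds −f(2n)/2 = −1/(2·(2n)^23). Euler-Maclaurin then gives
  Σ_{k>2n} 1/k^23 = ∫_{2n}^∞ dx/x^23 − 1/(2·(2n)^23) + O(1/(2n)^24).
(Equivalently this is ζ(23) − Σ_{k≤2n} 1/k^23.)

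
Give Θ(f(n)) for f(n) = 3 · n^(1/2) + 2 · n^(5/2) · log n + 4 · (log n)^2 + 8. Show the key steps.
f(n) ∈ Θ(n^(5/2) · log n)

Compare the terms by growth order. For large n, n^a · (log n)^b dominates n^a' · (log n)^b' iff a > a', or (a = a' and b > b'). Ranking the 4 terms shows the dominant one is 2 · n^(5/2) · log n. Hence f(n) ∈ Θ(n^(5/2) · log n).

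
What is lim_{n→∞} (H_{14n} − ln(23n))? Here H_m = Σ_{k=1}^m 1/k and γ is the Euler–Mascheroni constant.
lim = ln(14/23) + γ

By Euler-Maclaurin, H_m = ln m + γ + O(1/m). So
  H_{14n} − ln(23n) = ln(14n) + γ − ln(23n) + O(1/n)
                       = ln(14/23) + γ + O(1/n).
Hence the limit is ln(14/23) + γ.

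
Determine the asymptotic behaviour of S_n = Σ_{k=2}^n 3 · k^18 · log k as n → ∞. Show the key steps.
S_n ~ 3 · n^19 log n / 19 − 3 · n^19 / 361

By integral comparison, S_n = ∫_1^n 3 · x^18 · log x dx + O(n^18 · log n). For the integral, ∫ x^18 log x dx = n^19 log n / 19 − n^19/361 (integration by parts). Hence S_n ~ 3 · n^19 log n / 19 − 3 · n^19 / 361.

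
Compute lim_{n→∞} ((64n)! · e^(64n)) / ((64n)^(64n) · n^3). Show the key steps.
lim = 0

Stirling: (64n)! ~ sqrt(2π·64n) · (64n/e)^(64n). Hence
  (64n)! · e^(64n) / (64n)^(64n) ~ sqrt(2π·64n).
Dividing by n^3: sqrt(2π·64n) / n^3 = sqrt(2π·64) · n^((1−6)/2), so the expression behaves like sqrt(2π·64) · n^((1−6)/2) → 0.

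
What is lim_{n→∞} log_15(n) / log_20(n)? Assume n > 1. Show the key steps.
lim = ln(20) / ln(15) = log_15(20)

Change of base: log_15(n) = ln n / ln 15 and log_20(n) = ln n / ln 20. The ratio is (ln n / ln 15) · (ln 20 / ln n) = ln 20 / ln 15, a constant independent of n. So the limit is ln 20 / ln 15 = log_15(20).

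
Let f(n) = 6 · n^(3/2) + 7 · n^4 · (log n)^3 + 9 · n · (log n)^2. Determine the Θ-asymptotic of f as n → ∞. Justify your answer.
f(n) ∈ Θ(n^4 · (log n)^3)

Compare the terms by growth order. For large n, n^a · (log n)^b dominates n^a' · (log n)^b' iff a > a', or (a = a' and b > b'). Ranking the 3 terms shows the dominant one is 7 · n^4 · (log n)^3. Hence f(n) ∈ Θ(n^4 · (log n)^3).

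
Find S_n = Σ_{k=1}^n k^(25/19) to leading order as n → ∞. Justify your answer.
S_n ~ (19/44) · n^(44/19)

Integral comparison: Σ_{k=1}^n k^(25/19) = ∫_0^n x^(25/19) dx + O(n^(25/19)). The integral is n^(1 + 25/19) / (1 + 25/19) = n^((25+19)/19) / ((25+19)/19) = (19/44) · n^(44/19).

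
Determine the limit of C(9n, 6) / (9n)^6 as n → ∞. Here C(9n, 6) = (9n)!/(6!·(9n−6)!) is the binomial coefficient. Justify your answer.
lim = 1/6! = 1/720

With N = 9n → ∞: C(N, 6) / N^6 = [N(N−1)…(N−5)] / (6! · N^6) = (1/6!) · 1 · (1 − 1/(9n)) · … · (1 − 5/(9n)). Each factor → 1 as N → ∞, so the limit is 1/6! = 1/720.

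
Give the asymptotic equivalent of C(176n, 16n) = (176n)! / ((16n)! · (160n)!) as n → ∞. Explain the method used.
C(176n, 16n) ~ (285311670611/10000000000)^(16n) · sqrt(11/(20π·16n))

Write N = 16n. Apply Stirling to each factorial:
  (11N)! ~ sqrt(2π·11N) · (11N/e)^(11N),
  N! ~ sqrt(2π N) · (N/e)^N,
  (10N)! ~ sqrt(2π·10N) · (10N/e)^(10N).
The exponential factors combine to (11N)^(11N) / (N^N · (10N)^(10N)) = 11^(11N)/10^(10N) = (11^11/10^10)^N = (285311670611/10000000000)^N.
The square-root prefactors combine to sqrt(2π·11N) / (sqrt(2π N)·sqrt(2π·10N)) = sqrt(11 / (2π·10·N)) = sqrt(11/(20π·16n)).
Substituting N = 16n: C(176n, 16n) ~ (285311670611/10000000000)^(16n) · sqrt(11/(20π·16n)).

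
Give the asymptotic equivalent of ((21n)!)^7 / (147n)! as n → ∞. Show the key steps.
((21n)!)^7/(147n)! ~ ((2π·21n)^(6/2) / sqrt(7)) · 7^(−7·21n)  →  0

Write N = 21n. Stirling: N! ~ sqrt(2π N)(N/e)^N and (7N)! ~ sqrt(2π·7N)·(7N/e)^(7N).
  (N!)^7/(7N)! ~ (2π N)^(7/2) (N/e)^(7N) / [sqrt(2π·7N) (7N/e)^(7N)]
     = (2π N)^(7/2) / sqrt(2π·7N) · (N/(7N))^(7N)
     = (2π N)^((7−1)/2) / sqrt(7) · 7^(−7N).
Since 7^7 > 1, the factor 7^(−7N) decays exponentially, so the ratio → 0. Substituting N = 21n gives the stated form.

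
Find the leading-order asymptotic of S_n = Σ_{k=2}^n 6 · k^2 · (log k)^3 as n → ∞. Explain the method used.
S_n ~ 2 · n^3 · (log n)^3

By integral comparison, S_n = ∫_1^n 6 · x^2 · (log x)^3 dx + O(n^2 · (log n)^3). For the integral, the leading term of ∫_1^n x^2 (log x)^3 dx is n^3/3 · (log n)^3 (by repeated integration by parts; each step lowers the log-exponent and produces a relatively O(1/log n) correction). Hence S_n ~ 2 · n^3 · (log n)^3.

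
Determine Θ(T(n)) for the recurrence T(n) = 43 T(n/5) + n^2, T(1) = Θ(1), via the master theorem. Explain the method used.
T(n) = Θ(n^(log_5 43))

Master theorem: compare f(n) = n^2 to n^(log_5 43) where log_5 43 ≈ 2.337. Since 2 < log_5 43, we have f(n) = O(n^(log_5 43 − ε)) for some ε > 0 — Case 1. Hence T(n) = Θ(n^(log_5 43)).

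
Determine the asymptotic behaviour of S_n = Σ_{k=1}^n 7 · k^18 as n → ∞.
S_n ~ 7 · n^19 / 19

By integral comparison (Euler-Maclaurin), Σ_{k=1}^n 7 · k^18 = 7 · ∫_0^n x^18 dx + O(n^18) = 7 · n^19/19 + O(n^18). (Equivalently, Faulhaber's formula gives the same leading term.)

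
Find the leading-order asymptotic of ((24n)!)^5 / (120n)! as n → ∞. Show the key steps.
((24n)!)^5/(120n)! ~ ((2π·24n)^(4/2) / sqrt(5)) · 5^(−5·24n)  →  0

Write N = 24n. Stirling: N! ~ sqrt(2π N)(N/e)^N and (5N)! ~ sqrt(2π·5N)·(5N/e)^(5N).
  (N!)^5/(5N)! ~ (2π N)^(5/2) (N/e)^(5N) / [sqrt(2π·5N) (5N/e)^(5N)]
     = (2π N)^(5/2) / sqrt(2π·5N) · (N/(5N))^(5N)
     = (2π N)^((5−1)/2) / sqrt(5) · 5^(−5N).
Since 5^5 > 1, the factor 5^(−5N) decays exponentially, so the ratio → 0. Substituting N = 24n gives the stated form.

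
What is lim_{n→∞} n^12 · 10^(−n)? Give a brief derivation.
lim = 0

Exponentials with base > 1 dominate every fixed polynomial: for any fixed c, n^c / 10^n → 0 as n → ∞ (e.g. by the ratio test, or by writing 10^n = e^(n ln 10) and noting e^(n ln 10) / n^c → ∞). Hence n^12 · 10^(−n) = n^12 / 10^n → 0.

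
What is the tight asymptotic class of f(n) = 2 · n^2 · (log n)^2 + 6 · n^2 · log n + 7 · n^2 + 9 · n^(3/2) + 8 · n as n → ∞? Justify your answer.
f(n) ∈ Θ(n^2 · (log n)^2)

Compare the terms by growth order. For large n, n^a · (log n)^b dominates n^a' · (log n)^b' iff a > a', or (a = a' and b > b'). Ranking the 5 terms shows the dominant one is 2 · n^2 · (log n)^2. Hence f(n) ∈ Θ(n^2 · (log n)^2).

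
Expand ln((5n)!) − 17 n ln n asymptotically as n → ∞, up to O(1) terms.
ln((5n)!) − 17 n ln n = −12 n ln n + 5(ln 5 − 1) n + (1/2) ln(2π·5n) + O(1/n)

Stirling: ln((5n)!) = 5n ln(5n) − 5n + (1/2) ln(2π·5n) + O(1/n).
Expand 5n ln(5n) = 5n (ln n + ln 5) = 5n ln n + 5n ln 5.
Subtract 17n ln n: leading term is (5 − 17) n ln n = −12 n ln n. The next term is 5n ln 5 − 5n = 5(ln 5 − 1) n. Then the (1/2) ln(2π·5n) correction.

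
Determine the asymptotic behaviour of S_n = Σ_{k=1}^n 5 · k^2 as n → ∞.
S_n ~ 5 · n^3 / 3

By integral comparison (Euler-Maclaurin), Σ_{k=1}^n 5 · k^2 = 5 · ∫_0^n x^2 dx + O(n^2) = 5 · n^3/3 + O(n^2). (Equivalently, Faulhaber's formula gives the same leading term.)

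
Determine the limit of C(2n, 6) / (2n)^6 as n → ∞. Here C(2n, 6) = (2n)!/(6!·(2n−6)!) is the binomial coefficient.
lim = 1/6! = 1/720

With N = 2n → ∞: C(N, 6) / N^6 = [N(N−1)…(N−5)] / (6! · N^6) = (1/6!) · 1 · (1 − 1/(2n)) · … · (1 − 5/(2n)). Each factor → 1 as N → ∞, so the limit is 1/6! = 1/720.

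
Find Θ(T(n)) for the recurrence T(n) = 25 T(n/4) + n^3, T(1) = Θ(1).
T(n) = Θ(n^3)

log_4 25 ≈ 2.322. f(n) = n^3 dominates n^(log_4 25) since 3 > 2.322, and the regularity condition a·f(n/b) = 25·(n/4)^3 = (25/64)·n^3 ≤ c·f(n) holds with c = 25/64 ≈ 0.391 < 1. So this is Case 3: T(n) = Θ(f(n)) = Θ(n^3).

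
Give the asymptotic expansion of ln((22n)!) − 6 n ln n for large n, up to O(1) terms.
ln((22n)!) − 6 n ln n = 16 n ln n + 22(ln 22 − 1) n + (1/2) ln(2π·22n) + O(1/n)

Stirling: ln((22n)!) = 22n ln(22n) − 22n + (1/2) ln(2π·22n) + O(1/n).
Expand 22n ln(22n) = 22n (ln n + ln 22) = 22n ln n + 22n ln 22.
Subtract 6n ln n: leading term is (22 − 6) n ln n = 16 n ln n. The next term is 22n ln 22 − 22n = 22(ln 22 − 1) n. Then the (1/2) ln(2π·22n) correction.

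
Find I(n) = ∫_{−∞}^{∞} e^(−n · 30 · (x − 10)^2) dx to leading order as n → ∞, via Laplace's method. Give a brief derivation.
I(n) = sqrt(π/(30n))

Here φ(x) = 30 · (x − 10)^2 has its unique minimum at x* = 10 with φ(x*) = 0 and φ''(x*) = 60. Laplace's method gives
  I(n) ~ e^(−n φ(x*)) · sqrt(2π / (n · φ''(x*))) = sqrt(2π / (60n)) = sqrt(π/(30n)).
This is exact: substituting u = (x − 10)·sqrt(30n) gives I(n) = (1/sqrt(30n)) ∫_{−∞}^{∞} e^(−u^2) du = sqrt(π/(30n)).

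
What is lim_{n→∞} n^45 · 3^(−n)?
lim = 0

Exponentials with base > 1 dominate every fixed polynomial: for any fixed c, n^c / 3^n → 0 as n → ∞ (e.g. by the ratio test, or by writing 3^n = e^(n ln 3) and noting e^(n ln 3) / n^c → ∞). Hence n^45 · 3^(−n) = n^45 / 3^n → 0.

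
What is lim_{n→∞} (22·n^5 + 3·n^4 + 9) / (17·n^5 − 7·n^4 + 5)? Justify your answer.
lim = 22/17

For large n the leading n^5 terms dominate both numerator and denominator. Dividing top and bottom by n^5, every other term tends to 0, leaving 22/17.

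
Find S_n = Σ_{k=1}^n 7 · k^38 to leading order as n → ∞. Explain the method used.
S_n ~ 7 · n^39 / 39

By integral comparison (Euler-Maclaurin), Σ_{k=1}^n 7 · k^38 = 7 · ∫_0^n x^38 dx + O(n^38) = 7 · n^39/39 + O(n^38). (Equivalently, Faulhaber's formula gives the same leading term.)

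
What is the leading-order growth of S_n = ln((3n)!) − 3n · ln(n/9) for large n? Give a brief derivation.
S_n ~ 3n · (ln 27 − 1) + O(ln n)

Stirling: ln((3n)!) = 3n ln(3n) − 3n + O(ln n).
  S_n = 3n ln(3n) − 3n − 3n ln(n/9) + O(ln n)
      = 3n ln(3n) − 3n ln n + 3n ln 9 − 3n + O(ln n)
      = 3n ln 3 + 3n ln 9 − 3n + O(ln n)
      = 3n (ln 27 − 1) + O(ln n).
Numerically ln(27) − 1 ≈ 2.2958.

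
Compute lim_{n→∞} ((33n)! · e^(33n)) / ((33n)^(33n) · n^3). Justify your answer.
lim = 0

Stirling: (33n)! ~ sqrt(2π·33n) · (33n/e)^(33n). Hence
  (33n)! · e^(33n) / (33n)^(33n) ~ sqrt(2π·33n).
Dividing by n^3: sqrt(2π·33n) / n^3 = sqrt(2π·33) · n^((1−6)/2), so the expression behaves like sqrt(2π·33) · n^((1−6)/2) → 0.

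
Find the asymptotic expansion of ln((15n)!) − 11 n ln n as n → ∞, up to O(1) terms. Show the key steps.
ln((15n)!) − 11 n ln n = 4 n ln n + 15(ln 15 − 1) n + (1/2) ln(2π·15n) + O(1/n)

Stirling: ln((15n)!) = 15n ln(15n) − 15n + (1/2) ln(2π·15n) + O(1/n).
Expand 15n ln(15n) = 15n (ln n + ln 15) = 15n ln n + 15n ln 15.
Subtract 11n ln n: leading term is (15 − 11) n ln n = 4 n ln n. The next term is 15n ln 15 − 15n = 15(ln 15 − 1) n. Then the (1/2) ln(2π·15n) correction.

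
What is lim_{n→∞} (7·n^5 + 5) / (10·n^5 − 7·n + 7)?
lim = 7/10

For large n the leading n^5 terms dominate both numerator and denominator. Dividing top and bottom by n^5, every other term tends to 0, leaving 7/10.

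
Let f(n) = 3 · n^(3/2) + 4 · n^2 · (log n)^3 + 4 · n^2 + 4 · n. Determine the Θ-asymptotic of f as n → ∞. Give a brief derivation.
f(n) ∈ Θ(n^2 · (log n)^3)

Compare the terms by growth order. For large n, n^a · (log n)^b dominates n^a' · (log n)^b' iff a > a', or (a = a' and b > b'). Ranking the 4 terms shows the dominant one is 4 · n^2 · (log n)^3. Hence f(n) ∈ Θ(n^2 · (log n)^3).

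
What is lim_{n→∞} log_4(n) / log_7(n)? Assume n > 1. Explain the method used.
lim = ln(7) / ln(4) = log_4(7)

Change of base: log_4(n) = ln n / ln 4 and log_7(n) = ln n / ln 7. The ratio is (ln n / ln 4) · (ln 7 / ln n) = ln 7 / ln 4, a constant independent of n. So the limit is ln 7 / ln 4 = log_4(7).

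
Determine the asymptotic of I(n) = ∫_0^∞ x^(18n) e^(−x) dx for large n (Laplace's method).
I(n) ~ sqrt(2π·18n) · (18n/e)^(18n)

Write the integrand as exp(18n ln x − x) and set f(x) = 18n ln x − x. Then f'(x) = 18n/x − 1 = 0 at x* = 18n, and f''(x*) = −18n/x*^2 = −1/(18n). Laplace's method (interior maximum) gives
  I(n) ~ e^(f(x*)) · sqrt(2π / |f''(x*)|)
        = exp(18n ln(18n) − 18n) · sqrt(2π · 18n)
        = (18n)^(18n) e^(−18n) · sqrt(2π·18n)
        = sqrt(2π·18n) · (18n/e)^(18n).
This matches Γ(18n+1) with Stirling applied to Γ.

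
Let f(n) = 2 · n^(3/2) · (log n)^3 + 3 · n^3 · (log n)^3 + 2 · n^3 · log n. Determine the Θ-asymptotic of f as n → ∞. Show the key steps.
f(n) ∈ Θ(n^3 · (log n)^3)

Compare the terms by growth order. For large n, n^a · (log n)^b dominates n^a' · (log n)^b' iff a > a', or (a = a' and b > b'). Ranking the 3 terms shows the dominant one is 3 · n^3 · (log n)^3. Hence f(n) ∈ Θ(n^3 · (log n)^3).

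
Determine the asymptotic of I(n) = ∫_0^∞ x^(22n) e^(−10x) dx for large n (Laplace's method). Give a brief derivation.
I(n) ~ (sqrt(2π·22n) / 10) · (22n/(10e))^(22n)

Write the integrand as exp(22n ln x − 10x) and set f(x) = 22n ln x − 10x. Then f'(x) = 22n/x − 10 = 0 at x* = 22n/10, and f''(x*) = −22n/x*^2 = −10^2/(22n). Laplace's method (interior maximum) gives
  I(n) ~ e^(f(x*)) · sqrt(2π / |f''(x*)|)
        = exp(22n ln(22n/10) − 22n) · sqrt(2π · 22n / 10^2)
        = (22n/10)^(22n) e^(−22n) · sqrt(2π·22n) / 10
        = (sqrt(2π·22n) / 10) · (22n/(10e))^(22n).
This matches Γ(22n+1)/10^(22n+1) with Stirling applied to Γ.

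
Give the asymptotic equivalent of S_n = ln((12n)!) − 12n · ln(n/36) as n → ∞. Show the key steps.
S_n ~ 12n · (ln 432 − 1) + O(ln n)

Stirling: ln((12n)!) = 12n ln(12n) − 12n + O(ln n).
  S_n = 12n ln(12n) − 12n − 12n ln(n/36) + O(ln n)
      = 12n ln(12n) − 12n ln n + 12n ln 36 − 12n + O(ln n)
      = 12n ln 12 + 12n ln 36 − 12n + O(ln n)
      = 12n (ln 432 − 1) + O(ln n).
Numerically ln(432) − 1 ≈ 5.0684.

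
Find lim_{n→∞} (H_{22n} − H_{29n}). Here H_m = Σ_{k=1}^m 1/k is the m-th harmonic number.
lim = ln(22/29)

Euler-Maclaurin gives H_m = ln m + γ + 1/(2m) + O(1/m^2). The γ and O(1/m) terms cancel in the difference:
  H_{22n} − H_{29n} = ln(22n) − ln(29n) + O(1/n) = ln(22/29) + O(1/n).
Hence the limit is ln(22/29).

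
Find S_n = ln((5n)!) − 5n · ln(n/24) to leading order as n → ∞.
S_n ~ 5n · (ln 120 − 1) + O(ln n)

Stirling: ln((5n)!) = 5n ln(5n) − 5n + O(ln n).
  S_n = 5n ln(5n) − 5n − 5n ln(n/24) + O(ln n)
      = 5n ln(5n) − 5n ln n + 5n ln 24 − 5n + O(ln n)
      = 5n ln 5 + 5n ln 24 − 5n + O(ln n)
      = 5n (ln 120 − 1) + O(ln n).
Numerically ln(120) − 1 ≈ 3.7875.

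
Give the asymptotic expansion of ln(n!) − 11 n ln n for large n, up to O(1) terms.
ln(n!) − 11 n ln n = −10 n ln n − n + (1/2) ln(2π n) + O(1/n)

Stirling: ln((n)!) = n ln(n) − n + (1/2) ln(2π·n) + O(1/n).
Here n ln(n) = n ln n.
Subtract 11n ln n: leading term is (1 − 11) n ln n = −10 n ln n. The next term is −n. Then the (1/2) ln(2π·n) correction.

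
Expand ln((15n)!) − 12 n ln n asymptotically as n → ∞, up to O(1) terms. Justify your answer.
ln((15n)!) − 12 n ln n = 3 n ln n + 15(ln 15 − 1) n + (1/2) ln(2π·15n) + O(1/n)

Stirling: ln((15n)!) = 15n ln(15n) − 15n + (1/2) ln(2π·15n) + O(1/n).
Expand 15n ln(15n) = 15n (ln n + ln 15) = 15n ln n + 15n ln 15.
Subtract 12n ln n: leading term is (15 − 12) n ln n = 3 n ln n. The next term is 15n ln 15 − 15n = 15(ln 15 − 1) n. Then the (1/2) ln(2π·15n) correction.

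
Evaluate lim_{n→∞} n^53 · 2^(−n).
lim = 0

Exponentials with base > 1 dominate every fixed polynomial: for any fixed c, n^c / 2^n → 0 as n → ∞ (e.g. by the ratio test, or by writing 2^n = e^(n ln 2) and noting e^(n ln 2) / n^c → ∞). Hence n^53 · 2^(−n) = n^53 / 2^n → 0.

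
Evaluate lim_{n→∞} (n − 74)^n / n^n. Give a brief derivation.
lim = e^(−74)

Rewrite as (1 − 74/n)^(n). By the standard limit (1 + x/n)^n → e^x, we have (1 − 74/n)^n → e^(−74), and raising to the 1st power gives e^(−74).
More precisely, ln[(1 − 74/n)^(n)] = n · ln(1 − 74/n) = n · (-74/n + O(1/n^2)) = -74 + O(1/n) → -74.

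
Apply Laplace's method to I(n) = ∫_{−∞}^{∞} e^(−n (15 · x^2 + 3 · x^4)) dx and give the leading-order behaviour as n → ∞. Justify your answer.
I(n) ~ sqrt(π/(15n))

φ(x) = 15 · x^2 + 3 · x^4 has its unique global minimum at x* = 0 (since φ'(x) = 30x + 12x^3 = 0 only at x = 0 for real x with both coefficients positive, and φ → ∞ as |x| → ∞). At x* = 0, φ(0) = 0 and φ''(0) = 30. Laplace's method then gives
  I(n) ~ sqrt(2π / (n · φ''(0))) · e^(−n φ(0)) = sqrt(2π / (30n)) = sqrt(π/(15n)).
The 3 · x^4 term contributes only at subleading order (an O(1/n) relative correction).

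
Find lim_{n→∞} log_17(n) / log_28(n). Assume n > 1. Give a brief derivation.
lim = ln(28) / ln(17) = log_17(28)

Change of base: log_17(n) = ln n / ln 17 and log_28(n) = ln n / ln 28. The ratio is (ln n / ln 17) · (ln 28 / ln n) = ln 28 / ln 17, a constant independent of n. So the limit is ln 28 / ln 17 = log_17(28).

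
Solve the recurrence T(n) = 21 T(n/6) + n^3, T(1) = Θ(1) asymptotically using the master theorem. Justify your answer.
T(n) = Θ(n^3)

log_6 21 ≈ 1.699. f(n) = n^3 dominates n^(log_6 21) since 3 > 1.699, and the regularity condition a·f(n/b) = 21·(n/6)^3 = (21/216)·n^3 ≤ c·f(n) holds with c = 21/216 ≈ 0.0972 < 1. So this is Case 3: T(n) = Θ(f(n)) = Θ(n^3).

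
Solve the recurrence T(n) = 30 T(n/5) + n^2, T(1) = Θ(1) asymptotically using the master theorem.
T(n) = Θ(n^(log_5 30))

Master theorem: compare f(n) = n^2 to n^(log_5 30) where log_5 30 ≈ 2.113. Since 2 < log_5 30, we have f(n) = O(n^(log_5 30 − ε)) for some ε > 0 — Case 1. Hence T(n) = Θ(n^(log_5 30)).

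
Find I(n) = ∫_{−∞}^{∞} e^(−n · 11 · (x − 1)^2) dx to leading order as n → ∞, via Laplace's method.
I(n) = sqrt(π/(11n))

Here φ(x) = 11 · (x − 1)^2 has its unique minimum at x* = 1 with φ(x*) = 0 and φ''(x*) = 22. Laplace's method gives
  I(n) ~ e^(−n φ(x*)) · sqrt(2π / (n · φ''(x*))) = sqrt(2π / (22n)) = sqrt(π/(11n)).
This is exact: substituting u = (x − 1)·sqrt(11n) gives I(n) = (1/sqrt(11n)) ∫_{−∞}^{∞} e^(−u^2) du = sqrt(π/(11n)).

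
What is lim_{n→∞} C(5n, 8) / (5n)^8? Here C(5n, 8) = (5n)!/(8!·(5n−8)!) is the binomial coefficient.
lim = 1/8! = 1/40320

With N = 5n → ∞: C(N, 8) / N^8 = [N(N−1)…(N−7)] / (8! · N^8) = (1/8!) · 1 · (1 − 1/(5n)) · … · (1 − 7/(5n)). Each factor → 1 as N → ∞, so the limit is 1/8! = 1/40320.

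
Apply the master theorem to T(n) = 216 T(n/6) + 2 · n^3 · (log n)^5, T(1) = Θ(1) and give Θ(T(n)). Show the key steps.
T(n) = Θ(n^3 · (log n)^6)

Here log_6 216 = 3 and f(n) = 2 · n^3 · (log n)^5 = Θ(n^(log_6 216) · (log n)^5). This is the extended Case 2 of the master theorem (f matches the critical exponent up to log factors), giving T(n) = Θ(n^(log_6 216) · (log n)^(5+1)) = Θ(n^3 · (log n)^6).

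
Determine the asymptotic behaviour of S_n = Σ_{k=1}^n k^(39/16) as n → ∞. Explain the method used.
S_n ~ (16/55) · n^(55/16)

Integral comparison: Σ_{k=1}^n k^(39/16) = ∫_0^n x^(39/16) dx + O(n^(39/16)). The integral is n^(1 + 39/16) / (1 + 39/16) = n^((39+16)/16) / ((39+16)/16) = (16/55) · n^(55/16).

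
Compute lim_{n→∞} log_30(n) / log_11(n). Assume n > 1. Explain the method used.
lim = ln(11) / ln(30) = log_30(11)

Change of base: log_30(n) = ln n / ln 30 and log_11(n) = ln n / ln 11. The ratio is (ln n / ln 30) · (ln 11 / ln n) = ln 11 / ln 30, a constant independent of n. So the limit is ln 11 / ln 30 = log_30(11).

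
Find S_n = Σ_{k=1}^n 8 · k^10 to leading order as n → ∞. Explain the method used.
S_n ~ 8 · n^11 / 11

By integral comparison (Euler-Maclaurin), Σ_{k=1}^n 8 · k^10 = 8 · ∫_0^n x^10 dx + O(n^10) = 8 · n^11/11 + O(n^10). (Equivalently, Faulhaber's formula gives the same leading term.)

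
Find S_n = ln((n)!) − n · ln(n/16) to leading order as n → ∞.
S_n ~ n · (ln 16 − 1) + O(ln n)

Stirling: ln((n)!) = n ln(n) − n + O(ln n).
  S_n = n ln(n) − n − n ln(n/16) + O(ln n)
      = n ln(n) − n ln n + n ln 16 − n + O(ln n)
      = n ln 16 − n + O(ln n)
      = n (ln 16 − 1) + O(ln n).
Numerically ln(16) − 1 ≈ 1.7726.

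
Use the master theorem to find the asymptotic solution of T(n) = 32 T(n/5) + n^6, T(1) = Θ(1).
T(n) = Θ(n^6)

log_5 32 ≈ 2.153. f(n) = n^6 dominates n^(log_5 32) since 6 > 2.153, and the regularity condition a·f(n/b) = 32·(n/5)^6 = (32/15625)·n^6 ≤ c·f(n) holds with c = 32/15625 ≈ 0.00205 < 1. So this is Case 3: T(n) = Θ(f(n)) = Θ(n^6).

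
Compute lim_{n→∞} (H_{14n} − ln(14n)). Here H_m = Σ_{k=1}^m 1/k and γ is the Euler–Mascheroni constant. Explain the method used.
lim = γ

By Euler-Maclaurin, H_m = ln m + γ + O(1/m). So
  H_{14n} − ln(14n) = ln(14n) + γ − ln(14n) + O(1/n)
                       = ln(14/14) + γ + O(1/n).
Hence the limit is γ (since ln 1 = 0).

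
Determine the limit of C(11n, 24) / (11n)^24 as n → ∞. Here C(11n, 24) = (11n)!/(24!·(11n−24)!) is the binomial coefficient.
lim = 1/24! = 1/620448401733239439360000

With N = 11n → ∞: C(N, 24) / N^24 = [N(N−1)…(N−23)] / (24! · N^24) = (1/24!) · 1 · (1 − 1/(11n)) · … · (1 − 23/(11n)). Each factor → 1 as N → ∞, so the limit is 1/24! = 1/620448401733239439360000.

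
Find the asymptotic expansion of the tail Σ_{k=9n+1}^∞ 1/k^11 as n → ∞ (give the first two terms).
Σ_{k>9n} 1/k^11 = 1/(10 · (9n)^10) − 1/(2 · (9n)^11) + O(1/(9n)^12)

Compare to the integral: ∫_{9n}^∞ x^(−11) dx = [−x^(−10)/10]_{9n}^∞ = 1/((11−1)·(9n)^10). The Euler-Maclaurin correction adds −f(9n)/2 = −1/(2·(9n)^11). Euler-Maclaurin then gives
  Σ_{k>9n} 1/k^11 = ∫_{9n}^∞ dx/x^11 − 1/(2·(9n)^11) + O(1/(9n)^12).
(Equivalently this is ζ(11) − Σ_{k≤9n} 1/k^11.)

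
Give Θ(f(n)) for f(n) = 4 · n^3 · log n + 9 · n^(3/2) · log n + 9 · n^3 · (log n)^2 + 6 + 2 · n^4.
f(n) ∈ Θ(n^4)

Compare the terms by growth order. For large n, n^a · (log n)^b dominates n^a' · (log n)^b' iff a > a', or (a = a' and b > b'). Ranking the 5 terms shows the dominant one is 2 · n^4. Hence f(n) ∈ Θ(n^4).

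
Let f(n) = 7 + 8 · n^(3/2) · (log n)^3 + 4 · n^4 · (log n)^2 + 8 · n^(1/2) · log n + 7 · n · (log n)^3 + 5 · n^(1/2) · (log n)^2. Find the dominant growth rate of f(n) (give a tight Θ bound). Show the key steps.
f(n) ∈ Θ(n^4 · (log n)^2)

Compare the terms by growth order. For large n, n^a · (log n)^b dominates n^a' · (log n)^b' iff a > a', or (a = a' and b > b'). Ranking the 6 terms shows the dominant one is 4 · n^4 · (log n)^2. Hence f(n) ∈ Θ(n^4 · (log n)^2).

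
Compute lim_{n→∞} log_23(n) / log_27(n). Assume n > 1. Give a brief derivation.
lim = ln(27) / ln(23) = log_23(27)

Change of base: log_23(n) = ln n / ln 23 and log_27(n) = ln n / ln 27. The ratio is (ln n / ln 23) · (ln 27 / ln n) = ln 27 / ln 23, a constant independent of n. So the limit is ln 27 / ln 23 = log_23(27).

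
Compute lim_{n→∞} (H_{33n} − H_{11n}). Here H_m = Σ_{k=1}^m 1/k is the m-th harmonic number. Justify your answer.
lim = ln(33/11) = ln 3

Euler-Maclaurin gives H_m = ln m + γ + 1/(2m) + O(1/m^2). The γ and O(1/m) terms cancel in the difference:
  H_{33n} − H_{11n} = ln(33n) − ln(11n) + O(1/n) = ln(33/11) + O(1/n).
Hence the limit is ln(33/11) = ln 3.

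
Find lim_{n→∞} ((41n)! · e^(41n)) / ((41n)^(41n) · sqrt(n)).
lim = sqrt(2π·41)

Stirling: (41n)! ~ sqrt(2π·41n) · (41n/e)^(41n). Hence
  (41n)! · e^(41n) / (41n)^(41n) ~ sqrt(2π·41n).
Dividing by sqrt(n): sqrt(2π·41n) / sqrt(n) = sqrt(2π·41) · n^((1−1)/2), so the limit is sqrt(2π·41).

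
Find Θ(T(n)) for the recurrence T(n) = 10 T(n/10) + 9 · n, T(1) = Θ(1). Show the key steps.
T(n) = Θ(n log n)

log_10 10 = 1, and f(n) = 9 · n = Θ(n^(log_10 10)). This is Case 2 of the master theorem: T(n) = Θ(f(n) · log n) = Θ(n log n).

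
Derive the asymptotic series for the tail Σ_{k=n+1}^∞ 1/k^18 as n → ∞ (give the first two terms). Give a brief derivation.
Σ_{k>n} 1/k^18 = 1/(17 · n^17) − 1/(2 · n^18) + O(1/n^19)

Compare to the integral: ∫_{n}^∞ x^(−18) dx = [−x^(−17)/17]_{n}^∞ = 1/((18−1)·n^17). The Euler-Maclaurin correction adds −f(n)/2 = −1/(2·n^18). Euler-Maclaurin then gives
  Σ_{k>n} 1/k^18 = ∫_{n}^∞ dx/x^18 − 1/(2·n^18) + O(1/n^19).
(Equivalently this is ζ(18) − Σ_{k≤n} 1/k^18.)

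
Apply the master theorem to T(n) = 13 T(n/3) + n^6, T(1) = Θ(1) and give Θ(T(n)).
T(n) = Θ(n^6)

log_3 13 ≈ 2.335. f(n) = n^6 dominates n^(log_3 13) since 6 > 2.335, and the regularity condition a·f(n/b) = 13·(n/3)^6 = (13/729)·n^6 ≤ c·f(n) holds with c = 13/729 ≈ 0.0178 < 1. So this is Case 3: T(n) = Θ(f(n)) = Θ(n^6).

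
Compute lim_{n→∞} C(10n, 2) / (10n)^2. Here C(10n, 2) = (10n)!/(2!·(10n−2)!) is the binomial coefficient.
lim = 1/2! = 1/2

With N = 10n → ∞: C(N, 2) / N^2 = [N(N−1)…(N−1)] / (2! · N^2) = (1/2!) · 1 · (1 − 1/(10n)). Each factor → 1 as N → ∞, so the limit is 1/2! = 1/2.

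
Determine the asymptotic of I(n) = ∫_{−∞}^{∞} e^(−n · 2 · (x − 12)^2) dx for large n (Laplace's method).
I(n) = sqrt(π/(2n))

Here φ(x) = 2 · (x − 12)^2 has its unique minimum at x* = 12 with φ(x*) = 0 and φ''(x*) = 4. Laplace's method gives
  I(n) ~ e^(−n φ(x*)) · sqrt(2π / (n · φ''(x*))) = sqrt(2π / (4n)) = sqrt(π/(2n)).
This is exact: substituting u = (x − 12)·sqrt(2n) gives I(n) = (1/sqrt(2n)) ∫_{−∞}^{∞} e^(−u^2) du = sqrt(π/(2n)).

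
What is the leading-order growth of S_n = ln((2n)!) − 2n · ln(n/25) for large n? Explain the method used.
S_n ~ 2n · (ln 50 − 1) + O(ln n)

Stirling: ln((2n)!) = 2n ln(2n) − 2n + O(ln n).
  S_n = 2n ln(2n) − 2n − 2n ln(n/25) + O(ln n)
      = 2n ln(2n) − 2n ln n + 2n ln 25 − 2n + O(ln n)
      = 2n ln 2 + 2n ln 25 − 2n + O(ln n)
      = 2n (ln 50 − 1) + O(ln n).
Numerically ln(50) − 1 ≈ 2.9120.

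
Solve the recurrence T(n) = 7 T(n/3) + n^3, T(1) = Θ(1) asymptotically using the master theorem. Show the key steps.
T(n) = Θ(n^3)

log_3 7 ≈ 1.771. f(n) = n^3 dominates n^(log_3 7) since 3 > 1.771, and the regularity condition a·f(n/b) = 7·(n/3)^3 = (7/27)·n^3 ≤ c·f(n) holds with c = 7/27 ≈ 0.259 < 1. So this is Case 3: T(n) = Θ(f(n)) = Θ(n^3).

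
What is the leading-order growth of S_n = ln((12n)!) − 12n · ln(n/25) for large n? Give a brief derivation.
S_n ~ 12n · (ln 300 − 1) + O(ln n)

Stirling: ln((12n)!) = 12n ln(12n) − 12n + O(ln n).
  S_n = 12n ln(12n) − 12n − 12n ln(n/25) + O(ln n)
      = 12n ln(12n) − 12n ln n + 12n ln 25 − 12n + O(ln n)
      = 12n ln 12 + 12n ln 25 − 12n + O(ln n)
      = 12n (ln 300 − 1) + O(ln n).
Numerically ln(300) − 1 ≈ 4.7038.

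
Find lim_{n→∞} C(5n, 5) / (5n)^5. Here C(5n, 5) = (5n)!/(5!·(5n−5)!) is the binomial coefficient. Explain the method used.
lim = 1/5! = 1/120

With N = 5n → ∞: C(N, 5) / N^5 = [N(N−1)…(N−4)] / (5! · N^5) = (1/5!) · 1 · (1 − 1/(5n)) · (1 − 2/(5n)) · (1 − 3/(5n)) · (1 − 4/(5n)). Each factor → 1 as N → ∞, so the limit is 1/5! = 1/120.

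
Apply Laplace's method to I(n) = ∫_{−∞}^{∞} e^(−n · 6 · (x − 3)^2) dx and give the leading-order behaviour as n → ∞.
I(n) = sqrt(π/(6n))

Here φ(x) = 6 · (x − 3)^2 has its unique minimum at x* = 3 with φ(x*) = 0 and φ''(x*) = 12. Laplace's method gives
  I(n) ~ e^(−n φ(x*)) · sqrt(2π / (n · φ''(x*))) = sqrt(2π / (12n)) = sqrt(π/(6n)).
This is exact: substituting u = (x − 3)·sqrt(6n) gives I(n) = (1/sqrt(6n)) ∫_{−∞}^{∞} e^(−u^2) du = sqrt(π/(6n)).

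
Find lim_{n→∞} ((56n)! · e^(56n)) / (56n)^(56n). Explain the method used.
lim = ∞

Stirling: (56n)! ~ sqrt(2π·56n) · (56n/e)^(56n). Hence
  (56n)! · e^(56n) / (56n)^(56n) ~ sqrt(2π·56n) = sqrt(2π·56) · sqrt(n) → ∞.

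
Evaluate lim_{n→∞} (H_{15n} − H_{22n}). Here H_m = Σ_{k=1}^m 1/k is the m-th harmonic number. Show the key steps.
lim = ln(15/22)

Euler-Maclaurin gives H_m = ln m + γ + 1/(2m) + O(1/m^2). The γ and O(1/m) terms cancel in the difference:
  H_{15n} − H_{22n} = ln(15n) − ln(22n) + O(1/n) = ln(15/22) + O(1/n).
Hence the limit is ln(15/22).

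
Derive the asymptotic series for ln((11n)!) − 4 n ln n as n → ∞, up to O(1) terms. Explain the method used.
ln((11n)!) − 4 n ln n = 7 n ln n + 11(ln 11 − 1) n + (1/2) ln(2π·11n) + O(1/n)

Stirling: ln((11n)!) = 11n ln(11n) − 11n + (1/2) ln(2π·11n) + O(1/n).
Expand 11n ln(11n) = 11n (ln n + ln 11) = 11n ln n + 11n ln 11.
Subtract 4n ln n: leading term is (11 − 4) n ln n = 7 n ln n. The next term is 11n ln 11 − 11n = 11(ln 11 − 1) n. Then the (1/2) ln(2π·11n) correction.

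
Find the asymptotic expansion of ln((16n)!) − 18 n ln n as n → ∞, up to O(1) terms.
ln((16n)!) − 18 n ln n = −2 n ln n + 16(ln 16 − 1) n + (1/2) ln(2π·16n) + O(1/n)

Stirling: ln((16n)!) = 16n ln(16n) − 16n + (1/2) ln(2π·16n) + O(1/n).
Expand 16n ln(16n) = 16n (ln n + ln 16) = 16n ln n + 16n ln 16.
Subtract 18n ln n: leading term is (16 − 18) n ln n = −2 n ln n. The next term is 16n ln 16 − 16n = 16(ln 16 − 1) n. Then the (1/2) ln(2π·16n) correction.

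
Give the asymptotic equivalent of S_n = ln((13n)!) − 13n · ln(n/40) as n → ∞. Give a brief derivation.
S_n ~ 13n · (ln 520 − 1) + O(ln n)

Stirling: ln((13n)!) = 13n ln(13n) − 13n + O(ln n).
  S_n = 13n ln(13n) − 13n − 13n ln(n/40) + O(ln n)
      = 13n ln(13n) − 13n ln n + 13n ln 40 − 13n + O(ln n)
      = 13n ln 13 + 13n ln 40 − 13n + O(ln n)
      = 13n (ln 520 − 1) + O(ln n).
Numerically ln(520) − 1 ≈ 5.2538.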